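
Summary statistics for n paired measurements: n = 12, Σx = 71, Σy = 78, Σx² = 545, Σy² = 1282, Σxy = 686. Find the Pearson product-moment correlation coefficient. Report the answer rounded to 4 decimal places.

0.7215

Numerator: nΣxy − (Σx)(Σy) = 12·686 − (71)(78) = 2694
Denominator: √[(nΣx²−(Σx)²)(nΣy²−(Σy)²)]
  nΣx²−(Σx)² = 12·545 − 5041 = 1499;  nΣy²−(Σy)² = 12·1282 − 6084 = 9300
  √(1499·9300) = √13940700 = 3733.7247
r = 2694 / 3733.7247 = 0.7215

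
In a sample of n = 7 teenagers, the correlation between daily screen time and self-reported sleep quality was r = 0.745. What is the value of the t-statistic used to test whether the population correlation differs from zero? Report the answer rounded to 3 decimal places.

2.497

1 − r² = 1 − 0.555025 = 0.444975;  √(1−r²) = 0.667064
√(n−2) = √5 = 2.236068
t = r·√(n−2)/√(1−r²) = 0.745 · 2.236068 / 0.667064 = 2.497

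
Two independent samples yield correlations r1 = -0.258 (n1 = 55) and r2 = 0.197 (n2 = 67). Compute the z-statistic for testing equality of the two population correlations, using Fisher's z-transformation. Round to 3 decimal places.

-2.483

z1 = atanh(-0.258) = -0.263965,  z2 = atanh(0.197) = 0.199609
SE = √(1/(n1−3) + 1/(n2−3)) = √(1/52 + 1/64) = √(0.0192308 + 0.0156250) = √0.0348558 = 0.186697
z = (z1 − z2)/SE = (-0.263965 − 0.199609) / 0.186697 = -0.463574 / 0.186697 = -2.483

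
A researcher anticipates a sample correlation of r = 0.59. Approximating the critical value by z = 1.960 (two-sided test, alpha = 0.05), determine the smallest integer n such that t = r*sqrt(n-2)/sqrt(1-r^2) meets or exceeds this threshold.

10

Need r·√(n−2)/√(1−r²) ≥ 1.960
√(n−2) ≥ 1.960·√(1−0.3481) / 0.59 = 1.960·0.807403 / 0.59 = 2.6822
n−2 ≥ 7.1942  ⇒  n ≥ 9.1942
Smallest integer n = 10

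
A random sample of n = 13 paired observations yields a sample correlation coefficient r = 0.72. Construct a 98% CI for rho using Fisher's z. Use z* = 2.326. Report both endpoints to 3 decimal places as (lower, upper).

Fisher z: z_r = atanh(r) = ½·ln((1+0.72)/(1−0.72)) = 0.907645
SE(z) = 1/√(n−3) = 1/√10 = 0.316228
98% ⇒ z* = 2.326; margin = 2.326·0.316228 = 0.735546
CI on z-scale: (0.172099, 1.643191)
Back-transform: tanh(0.172099) = 0.170420, tanh(1.643191) = 0.927917

(0.170, 0.928)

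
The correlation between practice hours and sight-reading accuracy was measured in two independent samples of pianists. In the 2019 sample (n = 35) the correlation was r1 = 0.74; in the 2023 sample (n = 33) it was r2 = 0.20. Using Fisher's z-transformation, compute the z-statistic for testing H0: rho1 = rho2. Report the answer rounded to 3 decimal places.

Fisher z-transforms: z1 = atanh(0.74) = 0.950479, z2 = atanh(0.20) = 0.202733; difference d = 0.747746
Var(d) = 1/32 + 1/30 = 0.0312500 + 0.0333333 = 0.0645833
z = d/√Var(d) = 0.747746 / √0.0645833 = 0.747746 / 0.254132 = 2.942

2.942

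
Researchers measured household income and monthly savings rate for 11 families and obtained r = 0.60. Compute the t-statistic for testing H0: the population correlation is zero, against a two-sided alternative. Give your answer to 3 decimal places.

2.250

t = r·√(n−2) / √(1−r²) with r = 0.60, n = 11
  = 0.60·√9 / √(1 − 0.3600)
  = 0.60·3.000000 / 0.800000
  = 1.800000 / 0.800000 = 2.250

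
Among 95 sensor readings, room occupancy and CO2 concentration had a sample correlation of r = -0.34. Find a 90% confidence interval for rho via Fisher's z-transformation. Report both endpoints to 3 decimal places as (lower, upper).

(-0.482, -0.181)

Fisher z: z_r = atanh(r) = ½·ln((1+(-0.34))/(1−(-0.34))) = -0.354093
SE(z) = 1/√(n−3) = 1/√92 = 0.104257
90% ⇒ z* = 1.645; margin = 1.645·0.104257 = 0.171503
CI on z-scale: (-0.525596, -0.182590)
Back-transform: tanh(-0.525596) = -0.482007, tanh(-0.182590) = -0.180588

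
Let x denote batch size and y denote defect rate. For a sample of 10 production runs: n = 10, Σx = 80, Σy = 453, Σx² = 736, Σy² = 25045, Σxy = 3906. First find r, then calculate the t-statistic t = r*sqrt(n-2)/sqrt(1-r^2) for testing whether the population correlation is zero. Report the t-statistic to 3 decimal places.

1.339

Numerator: nΣxy − (Σx)(Σy) = 10·3906 − (80)(453) = 2820
Denominator: √[(nΣx²−(Σx)²)(nΣy²−(Σy)²)]
  nΣx²−(Σx)² = 10·736 − 6400 = 960;  nΣy²−(Σy)² = 10·25045 − 205209 = 45241
  √(960·45241) = √43431360 = 6590.2473
r = 2820 / 6590.2473 = 0.4279
t = r·√(n−2)/√(1−r²) = 0.4279·√8 / √(1−0.183098) = 1.210284 / 0.903826 = 1.339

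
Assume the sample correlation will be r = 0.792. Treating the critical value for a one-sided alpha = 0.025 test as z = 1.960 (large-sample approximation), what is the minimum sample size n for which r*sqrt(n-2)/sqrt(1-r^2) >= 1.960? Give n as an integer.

Need r·√(n−2)/√(1−r²) ≥ 1.960
√(n−2) ≥ 1.960·√(1−0.627264) / 0.792 = 1.960·0.610521 / 0.792 = 1.5109
n−2 ≥ 2.2828  ⇒  n ≥ 4.2828
Smallest integer n = 5

5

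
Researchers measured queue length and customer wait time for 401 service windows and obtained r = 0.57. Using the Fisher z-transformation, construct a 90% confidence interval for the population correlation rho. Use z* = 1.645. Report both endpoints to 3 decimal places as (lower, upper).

(0.512, 0.623)

Fisher z: z_r = atanh(r) = ½·ln((1+0.57)/(1−0.57)) = 0.647523
SE(z) = 1/√(n−3) = 1/√398 = 0.050125
90% ⇒ z* = 1.645; margin = 1.645·0.050125 = 0.082456
CI on z-scale: (0.565067, 0.729979)
Back-transform: tanh(0.565067) = 0.511727, tanh(0.729979) = 0.623053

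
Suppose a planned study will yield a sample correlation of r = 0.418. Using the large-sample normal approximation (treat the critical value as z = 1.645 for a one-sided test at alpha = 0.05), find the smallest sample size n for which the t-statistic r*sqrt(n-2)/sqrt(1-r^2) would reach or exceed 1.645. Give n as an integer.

r√(n−2)/√(1−r²) ≥ 1.645  ⇔  n−2 ≥ (1.645)²·(1−r²)/r²
(1−r²)/r² = (1−0.174724)/0.174724 = 4.7233
n ≥ 2 + 2.706025·4.7233 = 2 + 12.7814 = 14.7814
⌈14.7814⌉ = 15

15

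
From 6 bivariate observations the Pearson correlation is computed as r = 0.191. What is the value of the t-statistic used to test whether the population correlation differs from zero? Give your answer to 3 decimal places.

0.389

t = r·√(n−2) / √(1−r²) with r = 0.191, n = 6
  = 0.191·√4 / √(1 − 0.036481)
  = 0.191·2.000000 / 0.981590
  = 0.382000 / 0.981590 = 0.389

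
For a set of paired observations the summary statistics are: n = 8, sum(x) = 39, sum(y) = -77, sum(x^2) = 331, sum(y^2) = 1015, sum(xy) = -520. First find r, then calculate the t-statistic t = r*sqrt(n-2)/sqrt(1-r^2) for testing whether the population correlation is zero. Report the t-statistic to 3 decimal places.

Numerator: nΣxy − (Σx)(Σy) = 8·(-520) − (39)(-77) = -1157
Denominator: √[(nΣx²−(Σx)²)(nΣy²−(Σy)²)]
  nΣx²−(Σx)² = 8·331 − 1521 = 1127;  nΣy²−(Σy)² = 8·1015 − 5929 = 2191
  √(1127·2191) = √2469257 = 1571.3870
r = -1157 / 1571.3870 = -0.7363
t = r·√(n−2)/√(1−r²) = -0.7363·√6 / √(1−0.542138) = -1.803559 / 0.676655 = -2.665

-2.665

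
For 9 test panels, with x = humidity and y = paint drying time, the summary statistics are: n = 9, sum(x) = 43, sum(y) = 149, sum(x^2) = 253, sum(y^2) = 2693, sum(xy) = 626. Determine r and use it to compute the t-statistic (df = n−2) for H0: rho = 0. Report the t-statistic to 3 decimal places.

-3.908

S_xy = nΣxy − ΣxΣy = 9·626 − 43·149 = 5634 − 6407 = -773
S_xx = nΣx² − (Σx)² = 9·253 − 43² = 2277 − 1849 = 428
S_yy = nΣy² − (Σy)² = 9·2693 − 149² = 24237 − 22201 = 2036
r = S_xy / √(S_xx·S_yy) = -773 / √(428·2036) = -773 / √871408 = -773 / 933.4924 = -0.8281
t = r·√(n−2)/√(1−r²) = -0.8281·√7 / √(1−0.685750) = -2.190947 / 0.560580 = -3.908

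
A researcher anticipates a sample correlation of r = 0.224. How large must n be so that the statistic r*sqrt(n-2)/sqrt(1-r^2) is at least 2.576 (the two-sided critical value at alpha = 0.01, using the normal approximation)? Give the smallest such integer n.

r√(n−2)/√(1−r²) ≥ 2.576  ⇔  n−2 ≥ (2.576)²·(1−r²)/r²
(1−r²)/r² = (1−0.050176)/0.050176 = 18.9298
n ≥ 2 + 6.635776·18.9298 = 2 + 125.6139 = 127.6139
⌈127.6139⌉ = 128

128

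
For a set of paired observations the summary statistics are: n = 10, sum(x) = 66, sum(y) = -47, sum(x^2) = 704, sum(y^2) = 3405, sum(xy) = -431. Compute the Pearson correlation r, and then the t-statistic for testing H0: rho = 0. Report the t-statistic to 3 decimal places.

S_xy = nΣxy − ΣxΣy = 10·(-431) − 66·(-47) = -4310 − (-3102) = -1208
S_xx = nΣx² − (Σx)² = 10·704 − 66² = 7040 − 4356 = 2684
S_yy = nΣy² − (Σy)² = 10·3405 − (-47)² = 34050 − 2209 = 31841
r = S_xy / √(S_xx·S_yy) = -1208 / √(2684·31841) = -1208 / √85461244 = -1208 / 9244.5251 = -0.1307
t = r·√(n−2)/√(1−r²) = -0.1307·√8 / √(1−0.017082) = -0.369675 / 0.991422 = -0.373

-0.373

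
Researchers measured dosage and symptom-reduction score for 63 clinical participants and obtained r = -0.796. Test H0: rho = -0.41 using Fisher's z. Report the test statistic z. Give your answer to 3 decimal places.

Fisher z: atanh(-0.796) = -1.087599, atanh(-0.41) = -0.435611
z = (z_r − z_0)·√(n−3) = (-1.087599 − (-0.435611))·√60 = -0.651988 · 7.745967 = -5.050

-5.050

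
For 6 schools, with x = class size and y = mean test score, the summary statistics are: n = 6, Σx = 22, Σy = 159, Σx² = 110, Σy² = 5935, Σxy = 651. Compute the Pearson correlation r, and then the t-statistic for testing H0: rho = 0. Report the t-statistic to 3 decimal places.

0.635

Numerator: nΣxy − (Σx)(Σy) = 6·651 − (22)(159) = 408
Denominator: √[(nΣx²−(Σx)²)(nΣy²−(Σy)²)]
  nΣx²−(Σx)² = 6·110 − 484 = 176;  nΣy²−(Σy)² = 6·5935 − 25281 = 10329
  √(176·10329) = √1817904 = 1348.2967
r = 408 / 1348.2967 = 0.3026
t = r·√(n−2)/√(1−r²) = 0.3026·√4 / √(1−0.091567) = 0.605200 / 0.953118 = 0.635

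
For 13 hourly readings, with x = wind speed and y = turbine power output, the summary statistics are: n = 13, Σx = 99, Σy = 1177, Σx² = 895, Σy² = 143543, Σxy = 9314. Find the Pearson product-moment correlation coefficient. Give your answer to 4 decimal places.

0.1535

S_xy = nΣxy − ΣxΣy = 13·9314 − 99·1177 = 121082 − 116523 = 4559
S_xx = nΣx² − (Σx)² = 13·895 − 99² = 11635 − 9801 = 1834
S_yy = nΣy² − (Σy)² = 13·143543 − 1177² = 1866059 − 1385329 = 480730
r = S_xy / √(S_xx·S_yy) = 4559 / √(1834·480730) = 4559 / √881658820 = 4559 / 29692.7402 = 0.1535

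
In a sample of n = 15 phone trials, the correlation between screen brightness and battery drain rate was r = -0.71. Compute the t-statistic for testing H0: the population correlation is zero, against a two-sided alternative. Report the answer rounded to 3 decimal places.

-3.635

t = r·√(n−2) / √(1−r²) with r = -0.71, n = 15
  = -0.71·√13 / √(1 − 0.5041)
  = -0.71·3.605551 / 0.704202
  = -2.559941 / 0.704202 = -3.635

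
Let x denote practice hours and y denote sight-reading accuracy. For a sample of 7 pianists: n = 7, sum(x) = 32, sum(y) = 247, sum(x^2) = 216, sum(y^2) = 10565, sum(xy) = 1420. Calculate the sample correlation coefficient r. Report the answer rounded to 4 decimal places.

Numerator: nΣxy − (Σx)(Σy) = 7·1420 − (32)(247) = 2036
Denominator: √[(nΣx²−(Σx)²)(nΣy²−(Σy)²)]
  nΣx²−(Σx)² = 7·216 − 1024 = 488;  nΣy²−(Σy)² = 7·10565 − 61009 = 12946
  √(488·12946) = √6317648 = 2513.4932
r = 2036 / 2513.4932 = 0.8100

0.8100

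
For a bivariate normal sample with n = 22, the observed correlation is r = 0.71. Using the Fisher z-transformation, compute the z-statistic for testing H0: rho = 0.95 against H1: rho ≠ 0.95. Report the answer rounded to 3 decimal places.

-4.117

Fisher z: atanh(0.71) = 0.887184, atanh(0.95) = 1.831781
z = (z_r − z_0)·√(n−3) = (0.887184 − 1.831781)·√19 = -0.944597 · 4.358899 = -4.117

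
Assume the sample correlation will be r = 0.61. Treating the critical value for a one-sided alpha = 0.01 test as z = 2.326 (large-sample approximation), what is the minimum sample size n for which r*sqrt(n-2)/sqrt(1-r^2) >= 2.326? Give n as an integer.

Need r·√(n−2)/√(1−r²) ≥ 2.326
√(n−2) ≥ 2.326·√(1−0.3721) / 0.61 = 2.326·0.792401 / 0.61 = 3.0215
n−2 ≥ 9.1295  ⇒  n ≥ 11.1295
Smallest integer n = 12

12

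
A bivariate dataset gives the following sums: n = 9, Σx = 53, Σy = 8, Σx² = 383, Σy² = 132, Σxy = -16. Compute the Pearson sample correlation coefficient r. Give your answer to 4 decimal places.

Numerator: nΣxy − (Σx)(Σy) = 9·(-16) − (53)(8) = -568
Denominator: √[(nΣx²−(Σx)²)(nΣy²−(Σy)²)]
  nΣx²−(Σx)² = 9·383 − 2809 = 638;  nΣy²−(Σy)² = 9·132 − 64 = 1124
  √(638·1124) = √717112 = 846.8247
r = -568 / 846.8247 = -0.6707

-0.6707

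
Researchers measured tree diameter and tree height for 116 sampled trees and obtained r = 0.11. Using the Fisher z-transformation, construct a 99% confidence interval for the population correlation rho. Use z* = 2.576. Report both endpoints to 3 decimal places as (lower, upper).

Fisher z: z_r = atanh(r) = ½·ln((1+0.11)/(1−0.11)) = 0.110447
SE(z) = 1/√(n−3) = 1/√113 = 0.094072
99% ⇒ z* = 2.576; margin = 2.576·0.094072 = 0.242329
CI on z-scale: (-0.131882, 0.352776)
Back-transform: tanh(-0.131882) = -0.131123, tanh(0.352776) = 0.338835

(-0.131, 0.339)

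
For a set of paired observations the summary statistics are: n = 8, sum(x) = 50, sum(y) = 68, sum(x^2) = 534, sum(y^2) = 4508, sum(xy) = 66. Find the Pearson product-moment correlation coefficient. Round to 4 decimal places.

Numerator: nΣxy − (Σx)(Σy) = 8·66 − (50)(68) = -2872
Denominator: √[(nΣx²−(Σx)²)(nΣy²−(Σy)²)]
  nΣx²−(Σx)² = 8·534 − 2500 = 1772;  nΣy²−(Σy)² = 8·4508 − 4624 = 31440
  √(1772·31440) = √55711680 = 7464.0257
r = -2872 / 7464.0257 = -0.3848

-0.3848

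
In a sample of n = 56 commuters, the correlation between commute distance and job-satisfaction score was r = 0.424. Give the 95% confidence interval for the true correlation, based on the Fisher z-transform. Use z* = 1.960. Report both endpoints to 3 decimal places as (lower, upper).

(0.181, 0.618)

z_r = atanh(0.424) = 0.452559;  SE = 1/√(n−3) = 1/√53 = 0.137361
z-limits: 0.452559 ± 1.960·0.137361 = 0.452559 ± 0.269228 = [0.183331, 0.721787]
ρ-limits: (tanh 0.183331, tanh 0.721787) = (0.181, 0.618)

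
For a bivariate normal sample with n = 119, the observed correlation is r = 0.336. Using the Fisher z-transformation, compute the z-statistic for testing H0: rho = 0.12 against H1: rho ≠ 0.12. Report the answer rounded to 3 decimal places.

2.466

Fisher z: atanh(0.336) = 0.349577, atanh(0.12) = 0.120581
z = (z_r − z_0)·√(n−3) = (0.349577 − 0.120581)·√116 = 0.228996 · 10.770330 = 2.466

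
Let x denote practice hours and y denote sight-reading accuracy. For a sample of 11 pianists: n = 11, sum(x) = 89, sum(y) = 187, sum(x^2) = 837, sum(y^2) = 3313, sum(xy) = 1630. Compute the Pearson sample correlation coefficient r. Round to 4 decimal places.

0.9348

S_xy = nΣxy − ΣxΣy = 11·1630 − 89·187 = 17930 − 16643 = 1287
S_xx = nΣx² − (Σx)² = 11·837 − 89² = 9207 − 7921 = 1286
S_yy = nΣy² − (Σy)² = 11·3313 − 187² = 36443 − 34969 = 1474
r = S_xy / √(S_xx·S_yy) = 1287 / √(1286·1474) = 1287 / √1895564 = 1287 / 1376.7948 = 0.9348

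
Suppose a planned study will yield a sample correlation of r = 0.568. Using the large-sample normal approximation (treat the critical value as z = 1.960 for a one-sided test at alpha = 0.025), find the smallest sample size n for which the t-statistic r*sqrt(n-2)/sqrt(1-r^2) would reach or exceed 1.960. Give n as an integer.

11

Need r·√(n−2)/√(1−r²) ≥ 1.960
√(n−2) ≥ 1.960·√(1−0.322624) / 0.568 = 1.960·0.823029 / 0.568 = 2.8400
n−2 ≥ 8.0656  ⇒  n ≥ 10.0656
Smallest integer n = 11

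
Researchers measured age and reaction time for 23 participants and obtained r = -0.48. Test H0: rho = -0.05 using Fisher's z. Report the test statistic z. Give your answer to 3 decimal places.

z_r = atanh(-0.48) = -0.522984,  z_0 = atanh(-0.05) = -0.050042
SE = 1/√(n−3) = 1/√20 = 0.223607
z = (z_r − z_0)/SE = (-0.522984 − (-0.050042)) / 0.223607 = -0.472942 / 0.223607 = -2.115

-2.115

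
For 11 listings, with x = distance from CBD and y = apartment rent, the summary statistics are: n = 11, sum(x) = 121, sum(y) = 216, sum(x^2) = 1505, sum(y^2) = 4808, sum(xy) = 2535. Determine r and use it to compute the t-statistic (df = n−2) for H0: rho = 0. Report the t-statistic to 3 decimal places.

1.762

Numerator: nΣxy − (Σx)(Σy) = 11·2535 − (121)(216) = 1749
Denominator: √[(nΣx²−(Σx)²)(nΣy²−(Σy)²)]
  nΣx²−(Σx)² = 11·1505 − 14641 = 1914;  nΣy²−(Σy)² = 11·4808 − 46656 = 6232
  √(1914·6232) = √11928048 = 3453.7006
r = 1749 / 3453.7006 = 0.5064
t = r·√(n−2)/√(1−r²) = 0.5064·√9 / √(1−0.256441) = 1.519200 / 0.862299 = 1.762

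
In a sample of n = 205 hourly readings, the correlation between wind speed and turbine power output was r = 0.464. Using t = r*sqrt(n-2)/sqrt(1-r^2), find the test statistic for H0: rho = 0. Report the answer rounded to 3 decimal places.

1 − r² = 1 − 0.215296 = 0.784704;  √(1−r²) = 0.885835
√(n−2) = √203 = 14.247807
t = r·√(n−2)/√(1−r²) = 0.464 · 14.247807 / 0.885835 = 7.463

7.463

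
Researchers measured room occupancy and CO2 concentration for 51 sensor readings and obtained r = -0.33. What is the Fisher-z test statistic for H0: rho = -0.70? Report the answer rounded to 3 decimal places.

3.634

z_r = atanh(-0.33) = -0.342828,  z_0 = atanh(-0.70) = -0.867301
SE = 1/√(n−3) = 1/√48 = 0.144338
z = (z_r − z_0)/SE = (-0.342828 − (-0.867301)) / 0.144338 = 0.524473 / 0.144338 = 3.634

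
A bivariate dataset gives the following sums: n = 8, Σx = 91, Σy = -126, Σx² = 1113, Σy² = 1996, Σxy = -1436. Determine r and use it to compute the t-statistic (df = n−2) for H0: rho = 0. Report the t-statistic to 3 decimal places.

-0.226

S_xy = nΣxy − ΣxΣy = 8·(-1436) − 91·(-126) = -11488 − (-11466) = -22
S_xx = nΣx² − (Σx)² = 8·1113 − 91² = 8904 − 8281 = 623
S_yy = nΣy² − (Σy)² = 8·1996 − (-126)² = 15968 − 15876 = 92
r = S_xy / √(S_xx·S_yy) = -22 / √(623·92) = -22 / √57316 = -22 / 239.4076 = -0.0919
t = r·√(n−2)/√(1−r²) = -0.0919·√6 / √(1−0.008446) = -0.225108 / 0.995768 = -0.226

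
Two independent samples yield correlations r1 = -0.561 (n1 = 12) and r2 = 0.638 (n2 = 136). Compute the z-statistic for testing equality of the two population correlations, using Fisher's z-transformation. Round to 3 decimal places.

-4.033

z1 = atanh(-0.561) = -0.634291,  z2 = atanh(0.638) = 0.754794
SE = √(1/(n1−3) + 1/(n2−3)) = √(1/9 + 1/133) = √(0.1111111 + 0.0075188) = √0.1186299 = 0.344427
z = (z1 − z2)/SE = (-0.634291 − 0.754794) / 0.344427 = -1.389085 / 0.344427 = -4.033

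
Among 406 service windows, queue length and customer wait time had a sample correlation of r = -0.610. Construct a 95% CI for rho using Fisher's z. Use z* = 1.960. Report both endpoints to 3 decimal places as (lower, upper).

Fisher z: z_r = atanh(r) = ½·ln((1+(-0.610))/(1−(-0.610))) = -0.708921
SE(z) = 1/√(n−3) = 1/√403 = 0.049814
95% ⇒ z* = 1.960; margin = 1.960·0.049814 = 0.097635
CI on z-scale: (-0.806556, -0.611286)
Back-transform: tanh(-0.806556) = -0.667686, tanh(-0.611286) = -0.545032

(-0.668, -0.545)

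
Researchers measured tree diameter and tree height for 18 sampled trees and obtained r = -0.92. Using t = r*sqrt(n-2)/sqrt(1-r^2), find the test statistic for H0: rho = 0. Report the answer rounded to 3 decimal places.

1 − r² = 1 − 0.8464 = 0.1536;  √(1−r²) = 0.391918
√(n−2) = √16 = 4.000000
t = r·√(n−2)/√(1−r²) = -0.92 · 4.000000 / 0.391918 = -9.390

-9.390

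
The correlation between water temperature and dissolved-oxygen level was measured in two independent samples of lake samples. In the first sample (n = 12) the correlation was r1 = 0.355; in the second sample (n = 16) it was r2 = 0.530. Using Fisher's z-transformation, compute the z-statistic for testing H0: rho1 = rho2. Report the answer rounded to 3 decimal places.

-0.505

Fisher z-transforms: z1 = atanh(0.355) = 0.371153, z2 = atanh(0.530) = 0.590145; difference d = -0.218992
Var(d) = 1/9 + 1/13 = 0.1111111 + 0.0769231 = 0.1880342
z = d/√Var(d) = -0.218992 / √0.1880342 = -0.218992 / 0.433629 = -0.505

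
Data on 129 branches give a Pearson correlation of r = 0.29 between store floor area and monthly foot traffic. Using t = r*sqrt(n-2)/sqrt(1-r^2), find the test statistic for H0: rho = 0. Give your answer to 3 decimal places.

t = r·√(n−2) / √(1−r²) with r = 0.29, n = 129
  = 0.29·√127 / √(1 − 0.0841)
  = 0.29·11.269428 / 0.957027
  = 3.268134 / 0.957027 = 3.415

3.415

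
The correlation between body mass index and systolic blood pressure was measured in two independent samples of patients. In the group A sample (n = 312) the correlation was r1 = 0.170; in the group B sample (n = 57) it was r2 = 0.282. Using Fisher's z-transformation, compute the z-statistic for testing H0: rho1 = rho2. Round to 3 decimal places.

-0.801

Fisher z-transforms: z1 = atanh(0.170) = 0.171667, z2 = atanh(0.282) = 0.289854; difference d = -0.118187
Var(d) = 1/309 + 1/54 = 0.0032362 + 0.0185185 = 0.0217547
z = d/√Var(d) = -0.118187 / √0.0217547 = -0.118187 / 0.147495 = -0.801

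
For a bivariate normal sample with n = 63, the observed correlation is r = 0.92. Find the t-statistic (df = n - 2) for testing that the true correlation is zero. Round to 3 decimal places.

18.334

t = r·√(n−2) / √(1−r²) with r = 0.92, n = 63
  = 0.92·√61 / √(1 − 0.8464)
  = 0.92·7.810250 / 0.391918
  = 7.185430 / 0.391918 = 18.334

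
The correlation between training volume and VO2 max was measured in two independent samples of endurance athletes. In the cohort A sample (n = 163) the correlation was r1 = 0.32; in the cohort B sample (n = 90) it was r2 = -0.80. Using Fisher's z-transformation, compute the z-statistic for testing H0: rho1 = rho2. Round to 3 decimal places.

Fisher z-transforms: z1 = atanh(0.32) = 0.331647, z2 = atanh(-0.80) = -1.098612; difference d = 1.430259
Var(d) = 1/160 + 1/87 = 0.0062500 + 0.0114943 = 0.0177443
z = d/√Var(d) = 1.430259 / √0.0177443 = 1.430259 / 0.133208 = 10.737

10.737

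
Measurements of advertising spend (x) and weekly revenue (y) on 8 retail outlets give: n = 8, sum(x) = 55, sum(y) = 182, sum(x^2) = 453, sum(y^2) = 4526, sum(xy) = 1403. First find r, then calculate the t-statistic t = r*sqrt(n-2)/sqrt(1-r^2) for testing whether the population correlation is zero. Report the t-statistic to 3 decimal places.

4.866

S_xy = nΣxy − ΣxΣy = 8·1403 − 55·182 = 11224 − 10010 = 1214
S_xx = nΣx² − (Σx)² = 8·453 − 55² = 3624 − 3025 = 599
S_yy = nΣy² − (Σy)² = 8·4526 − 182² = 36208 − 33124 = 3084
r = S_xy / √(S_xx·S_yy) = 1214 / √(599·3084) = 1214 / √1847316 = 1214 / 1359.1600 = 0.8932
t = r·√(n−2)/√(1−r²) = 0.8932·√6 / √(1−0.797806) = 2.187884 / 0.449660 = 4.866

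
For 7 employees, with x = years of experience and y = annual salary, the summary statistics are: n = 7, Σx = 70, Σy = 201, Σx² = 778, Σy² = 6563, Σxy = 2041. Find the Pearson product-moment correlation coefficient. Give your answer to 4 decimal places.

Numerator: nΣxy − (Σx)(Σy) = 7·2041 − (70)(201) = 217
Denominator: √[(nΣx²−(Σx)²)(nΣy²−(Σy)²)]
  nΣx²−(Σx)² = 7·778 − 4900 = 546;  nΣy²−(Σy)² = 7·6563 − 40401 = 5540
  √(546·5540) = √3024840 = 1739.2067
r = 217 / 1739.2067 = 0.1248

0.1248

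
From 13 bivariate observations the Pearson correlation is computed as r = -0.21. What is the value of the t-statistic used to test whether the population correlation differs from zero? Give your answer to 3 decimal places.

-0.712

1 − r² = 1 − 0.0441 = 0.9559;  √(1−r²) = 0.977701
√(n−2) = √11 = 3.316625
t = r·√(n−2)/√(1−r²) = -0.21 · 3.316625 / 0.977701 = -0.712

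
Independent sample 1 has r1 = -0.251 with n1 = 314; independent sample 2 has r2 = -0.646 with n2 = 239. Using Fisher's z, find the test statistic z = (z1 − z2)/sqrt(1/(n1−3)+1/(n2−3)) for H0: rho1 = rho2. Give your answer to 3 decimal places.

5.930

Fisher z-transforms: z1 = atanh(-0.251) = -0.256480, z2 = atanh(-0.646) = -0.768403; difference d = 0.511923
Var(d) = 1/311 + 1/236 = 0.0032154 + 0.0042373 = 0.0074527
z = d/√Var(d) = 0.511923 / √0.0074527 = 0.511923 / 0.086329 = 5.930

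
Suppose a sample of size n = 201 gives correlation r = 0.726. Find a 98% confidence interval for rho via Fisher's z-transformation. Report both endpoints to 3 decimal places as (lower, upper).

Fisher z: z_r = atanh(r) = ½·ln((1+0.726)/(1−0.726)) = 0.920217
SE(z) = 1/√(n−3) = 1/√198 = 0.071067
98% ⇒ z* = 2.326; margin = 2.326·0.071067 = 0.165302
CI on z-scale: (0.754915, 1.085519)
Back-transform: tanh(0.754915) = 0.638072, tanh(1.085519) = 0.795237

(0.638, 0.795)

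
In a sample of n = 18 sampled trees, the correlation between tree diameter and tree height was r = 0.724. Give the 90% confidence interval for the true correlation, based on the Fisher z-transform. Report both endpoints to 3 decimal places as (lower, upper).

(0.455, 0.872)

Fisher z: z_r = atanh(r) = ½·ln((1+0.724)/(1−0.724)) = 0.916001
SE(z) = 1/√(n−3) = 1/√15 = 0.258199
90% ⇒ z* = 1.645; margin = 1.645·0.258199 = 0.424737
CI on z-scale: (0.491264, 1.340738)
Back-transform: tanh(0.491264) = 0.455219, tanh(1.340738) = 0.871849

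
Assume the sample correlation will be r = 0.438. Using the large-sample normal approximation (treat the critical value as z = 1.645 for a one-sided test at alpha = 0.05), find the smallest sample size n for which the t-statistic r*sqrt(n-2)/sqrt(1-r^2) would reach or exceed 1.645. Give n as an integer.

14

Need r·√(n−2)/√(1−r²) ≥ 1.645
√(n−2) ≥ 1.645·√(1−0.191844) / 0.438 = 1.645·0.898975 / 0.438 = 3.3763
n−2 ≥ 11.3994  ⇒  n ≥ 13.3994
Smallest integer n = 14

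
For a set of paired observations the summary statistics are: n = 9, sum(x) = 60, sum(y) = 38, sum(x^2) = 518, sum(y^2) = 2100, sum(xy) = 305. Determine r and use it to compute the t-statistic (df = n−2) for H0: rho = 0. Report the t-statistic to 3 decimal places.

0.287

S_xy = nΣxy − ΣxΣy = 9·305 − 60·38 = 2745 − 2280 = 465
S_xx = nΣx² − (Σx)² = 9·518 − 60² = 4662 − 3600 = 1062
S_yy = nΣy² − (Σy)² = 9·2100 − 38² = 18900 − 1444 = 17456
r = S_xy / √(S_xx·S_yy) = 465 / √(1062·17456) = 465 / √18538272 = 465 / 4305.6094 = 0.1080
t = r·√(n−2)/√(1−r²) = 0.1080·√7 / √(1−0.011664) = 0.285741 / 0.994151 = 0.287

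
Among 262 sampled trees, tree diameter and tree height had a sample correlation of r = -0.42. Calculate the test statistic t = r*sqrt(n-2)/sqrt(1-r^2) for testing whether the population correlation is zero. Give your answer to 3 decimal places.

t = r·√(n−2) / √(1−r²) with r = -0.42, n = 262
  = -0.42·√260 / √(1 − 0.1764)
  = -0.42·16.124515 / 0.907524
  = -6.772296 / 0.907524 = -7.462

-7.462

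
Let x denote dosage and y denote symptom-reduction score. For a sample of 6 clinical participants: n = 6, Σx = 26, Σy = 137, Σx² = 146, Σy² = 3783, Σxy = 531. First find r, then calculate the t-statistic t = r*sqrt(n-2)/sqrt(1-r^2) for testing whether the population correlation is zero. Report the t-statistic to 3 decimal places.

-0.937

Numerator: nΣxy − (Σx)(Σy) = 6·531 − (26)(137) = -376
Denominator: √[(nΣx²−(Σx)²)(nΣy²−(Σy)²)]
  nΣx²−(Σx)² = 6·146 − 676 = 200;  nΣy²−(Σy)² = 6·3783 − 18769 = 3929
  √(200·3929) = √785800 = 886.4536
r = -376 / 886.4536 = -0.4242
t = r·√(n−2)/√(1−r²) = -0.4242·√4 / √(1−0.179946) = -0.848400 / 0.905568 = -0.937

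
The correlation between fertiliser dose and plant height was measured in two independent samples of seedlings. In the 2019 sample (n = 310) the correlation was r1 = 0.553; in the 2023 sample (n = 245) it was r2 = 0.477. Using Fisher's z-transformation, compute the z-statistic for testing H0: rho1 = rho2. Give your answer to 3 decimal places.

z1 = atanh(0.553) = 0.622693,  z2 = atanh(0.477) = 0.519093
SE = √(1/(n1−3) + 1/(n2−3)) = √(1/307 + 1/242) = √(0.0032573 + 0.0041322) = √0.0073895 = 0.085962
z = (z1 − z2)/SE = (0.622693 − 0.519093) / 0.085962 = 0.103600 / 0.085962 = 1.205

1.205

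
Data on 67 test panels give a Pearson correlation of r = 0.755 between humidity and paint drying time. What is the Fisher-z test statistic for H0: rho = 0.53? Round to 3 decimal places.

3.155

z_r = atanh(0.755) = 0.984483,  z_0 = atanh(0.53) = 0.590145
SE = 1/√(n−3) = 1/√64 = 0.125000
z = (z_r − z_0)/SE = (0.984483 − 0.590145) / 0.125000 = 0.394338 / 0.125000 = 3.155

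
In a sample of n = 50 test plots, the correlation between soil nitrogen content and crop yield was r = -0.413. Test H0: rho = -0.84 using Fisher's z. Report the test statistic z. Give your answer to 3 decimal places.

Fisher z: atanh(-0.413) = -0.439223, atanh(-0.84) = -1.221174
z = (z_r − z_0)·√(n−3) = (-0.439223 − (-1.221174))·√47 = 0.781951 · 6.855655 = 5.361

5.361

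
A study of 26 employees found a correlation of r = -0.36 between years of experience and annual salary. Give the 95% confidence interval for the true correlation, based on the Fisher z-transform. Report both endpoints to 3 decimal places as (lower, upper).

(-0.656, 0.032)

Fisher z: z_r = atanh(r) = ½·ln((1+(-0.36))/(1−(-0.36))) = -0.376886
SE(z) = 1/√(n−3) = 1/√23 = 0.208514
95% ⇒ z* = 1.960; margin = 1.960·0.208514 = 0.408687
CI on z-scale: (-0.785573, 0.031801)
Back-transform: tanh(-0.785573) = -0.655894, tanh(0.031801) = 0.031790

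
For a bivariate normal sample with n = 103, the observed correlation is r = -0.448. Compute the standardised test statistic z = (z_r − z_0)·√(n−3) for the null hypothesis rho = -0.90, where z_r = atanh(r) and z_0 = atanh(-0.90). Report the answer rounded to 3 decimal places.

z_r = atanh(-0.448) = -0.482195,  z_0 = atanh(-0.90) = -1.472219
SE = 1/√(n−3) = 1/√100 = 0.100000
z = (z_r − z_0)/SE = (-0.482195 − (-1.472219)) / 0.100000 = 0.990024 / 0.100000 = 9.900

9.900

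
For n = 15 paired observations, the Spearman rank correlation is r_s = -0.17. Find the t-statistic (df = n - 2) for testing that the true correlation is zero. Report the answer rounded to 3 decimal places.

t = r_s·√(n−2) / √(1−r_s²) with r_s = -0.17, n = 15
  = -0.17·√13 / √(1 − 0.0289)
  = -0.17·3.605551 / 0.985444
  = -0.612944 / 0.985444 = -0.622

-0.622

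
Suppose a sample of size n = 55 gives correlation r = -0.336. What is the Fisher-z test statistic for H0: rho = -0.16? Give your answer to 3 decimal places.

-1.357

z_r = atanh(-0.336) = -0.349577,  z_0 = atanh(-0.16) = -0.161387
SE = 1/√(n−3) = 1/√52 = 0.138675
z = (z_r − z_0)/SE = (-0.349577 − (-0.161387)) / 0.138675 = -0.188190 / 0.138675 = -1.357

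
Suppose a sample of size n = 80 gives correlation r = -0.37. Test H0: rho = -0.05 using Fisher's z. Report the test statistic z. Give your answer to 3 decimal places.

-2.969

z_r = atanh(-0.37) = -0.388423,  z_0 = atanh(-0.05) = -0.050042
SE = 1/√(n−3) = 1/√77 = 0.113961
z = (z_r − z_0)/SE = (-0.388423 − (-0.050042)) / 0.113961 = -0.338381 / 0.113961 = -2.969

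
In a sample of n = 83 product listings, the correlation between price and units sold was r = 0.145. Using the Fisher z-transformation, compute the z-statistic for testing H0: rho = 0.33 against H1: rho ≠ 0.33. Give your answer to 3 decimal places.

-1.760

z_r = atanh(0.145) = 0.146029,  z_0 = atanh(0.33) = 0.342828
SE = 1/√(n−3) = 1/√80 = 0.111803
z = (z_r − z_0)/SE = (0.146029 − 0.342828) / 0.111803 = -0.196799 / 0.111803 = -1.760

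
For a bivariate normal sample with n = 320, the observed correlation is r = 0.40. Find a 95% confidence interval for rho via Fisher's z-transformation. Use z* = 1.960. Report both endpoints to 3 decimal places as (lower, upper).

(0.304, 0.488)

z_r = atanh(0.40) = 0.423649;  SE = 1/√(n−3) = 1/√317 = 0.056166
z-limits: 0.423649 ± 1.960·0.056166 = 0.423649 ± 0.110085 = [0.313564, 0.533734]
ρ-limits: (tanh 0.313564, tanh 0.533734) = (0.304, 0.488)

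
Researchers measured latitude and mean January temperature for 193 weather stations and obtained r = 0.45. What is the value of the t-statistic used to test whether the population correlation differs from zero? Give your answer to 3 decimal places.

1 − r² = 1 − 0.2025 = 0.7975;  √(1−r²) = 0.893029
√(n−2) = √191 = 13.820275
t = r·√(n−2)/√(1−r²) = 0.45 · 13.820275 / 0.893029 = 6.964

6.964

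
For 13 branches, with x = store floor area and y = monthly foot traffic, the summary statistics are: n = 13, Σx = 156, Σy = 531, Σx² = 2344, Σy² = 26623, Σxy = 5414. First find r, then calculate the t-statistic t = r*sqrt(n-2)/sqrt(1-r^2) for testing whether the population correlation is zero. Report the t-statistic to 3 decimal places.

-2.675

Numerator: nΣxy − (Σx)(Σy) = 13·5414 − (156)(531) = -12454
Denominator: √[(nΣx²−(Σx)²)(nΣy²−(Σy)²)]
  nΣx²−(Σx)² = 13·2344 − 24336 = 6136;  nΣy²−(Σy)² = 13·26623 − 281961 = 64138
  √(6136·64138) = √393550768 = 19838.1140
r = -12454 / 19838.1140 = -0.6278
t = r·√(n−2)/√(1−r²) = -0.6278·√11 / √(1−0.394133) = -2.082177 / 0.778375 = -2.675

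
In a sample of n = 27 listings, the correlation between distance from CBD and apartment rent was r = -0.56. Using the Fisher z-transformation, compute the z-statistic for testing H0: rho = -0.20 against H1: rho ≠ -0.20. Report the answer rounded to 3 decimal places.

-2.107

z_r = atanh(-0.56) = -0.632833,  z_0 = atanh(-0.20) = -0.202733
SE = 1/√(n−3) = 1/√24 = 0.204124
z = (z_r − z_0)/SE = (-0.632833 − (-0.202733)) / 0.204124 = -0.430100 / 0.204124 = -2.107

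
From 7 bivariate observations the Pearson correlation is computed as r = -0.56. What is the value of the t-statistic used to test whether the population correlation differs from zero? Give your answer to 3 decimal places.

1 − r² = 1 − 0.3136 = 0.6864;  √(1−r²) = 0.828493
√(n−2) = √5 = 2.236068
t = r·√(n−2)/√(1−r²) = -0.56 · 2.236068 / 0.828493 = -1.511

-1.511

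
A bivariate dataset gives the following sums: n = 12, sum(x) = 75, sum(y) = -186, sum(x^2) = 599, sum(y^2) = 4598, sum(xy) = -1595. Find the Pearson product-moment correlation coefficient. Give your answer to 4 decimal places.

S_xy = nΣxy − ΣxΣy = 12·(-1595) − 75·(-186) = -19140 − (-13950) = -5190
S_xx = nΣx² − (Σx)² = 12·599 − 75² = 7188 − 5625 = 1563
S_yy = nΣy² − (Σy)² = 12·4598 − (-186)² = 55176 − 34596 = 20580
r = S_xy / √(S_xx·S_yy) = -5190 / √(1563·20580) = -5190 / √32166540 = -5190 / 5671.5553 = -0.9151

-0.9151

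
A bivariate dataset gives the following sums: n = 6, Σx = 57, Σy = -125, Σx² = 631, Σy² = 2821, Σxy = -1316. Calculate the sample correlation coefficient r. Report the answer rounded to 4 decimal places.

S_xy = nΣxy − ΣxΣy = 6·(-1316) − 57·(-125) = -7896 − (-7125) = -771
S_xx = nΣx² − (Σx)² = 6·631 − 57² = 3786 − 3249 = 537
S_yy = nΣy² − (Σy)² = 6·2821 − (-125)² = 16926 − 15625 = 1301
r = S_xy / √(S_xx·S_yy) = -771 / √(537·1301) = -771 / √698637 = -771 / 835.8451 = -0.9224

-0.9224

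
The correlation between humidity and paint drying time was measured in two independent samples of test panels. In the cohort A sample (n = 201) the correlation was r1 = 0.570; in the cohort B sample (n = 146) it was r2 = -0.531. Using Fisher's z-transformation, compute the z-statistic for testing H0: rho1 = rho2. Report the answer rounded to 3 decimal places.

11.291

z1 = atanh(0.570) = 0.647523,  z2 = atanh(-0.531) = -0.591537
SE = √(1/(n1−3) + 1/(n2−3)) = √(1/198 + 1/143) = √(0.0050505 + 0.0069930) = √0.0120435 = 0.109743
z = (z1 − z2)/SE = (0.647523 − (-0.591537)) / 0.109743 = 1.239060 / 0.109743 = 11.291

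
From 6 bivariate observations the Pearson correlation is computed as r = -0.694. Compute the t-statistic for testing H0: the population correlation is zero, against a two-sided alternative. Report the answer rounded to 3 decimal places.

t = r·√(n−2) / √(1−r²) with r = -0.694, n = 6
  = -0.694·√4 / √(1 − 0.481636)
  = -0.694·2.000000 / 0.719975
  = -1.388000 / 0.719975 = -1.928

-1.928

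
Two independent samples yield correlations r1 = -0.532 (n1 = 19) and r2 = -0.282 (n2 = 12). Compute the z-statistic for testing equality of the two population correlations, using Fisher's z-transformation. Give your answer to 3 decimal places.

Fisher z-transforms: z1 = atanh(-0.532) = -0.592931, z2 = atanh(-0.282) = -0.289854; difference d = -0.303077
Var(d) = 1/16 + 1/9 = 0.0625000 + 0.1111111 = 0.1736111
z = d/√Var(d) = -0.303077 / √0.1736111 = -0.303077 / 0.416667 = -0.727

-0.727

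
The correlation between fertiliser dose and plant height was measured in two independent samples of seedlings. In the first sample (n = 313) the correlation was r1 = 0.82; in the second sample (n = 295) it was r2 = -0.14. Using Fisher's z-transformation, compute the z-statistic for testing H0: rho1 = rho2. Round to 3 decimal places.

15.913

z1 = atanh(0.82) = 1.156817,  z2 = atanh(-0.14) = -0.140926
SE = √(1/(n1−3) + 1/(n2−3)) = √(1/310 + 1/292) = √(0.0032258 + 0.0034247) = √0.0066505 = 0.081551
z = (z1 − z2)/SE = (1.156817 − (-0.140926)) / 0.081551 = 1.297743 / 0.081551 = 15.913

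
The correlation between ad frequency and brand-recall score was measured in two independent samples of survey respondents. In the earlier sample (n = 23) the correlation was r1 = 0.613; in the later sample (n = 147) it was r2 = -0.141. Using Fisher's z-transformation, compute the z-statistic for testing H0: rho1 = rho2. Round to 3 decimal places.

Fisher z-transforms: z1 = atanh(0.613) = 0.713713, z2 = atanh(-0.141) = -0.141946; difference d = 0.855659
Var(d) = 1/20 + 1/144 = 0.0500000 + 0.0069444 = 0.0569444
z = d/√Var(d) = 0.855659 / √0.0569444 = 0.855659 / 0.238630 = 3.586

3.586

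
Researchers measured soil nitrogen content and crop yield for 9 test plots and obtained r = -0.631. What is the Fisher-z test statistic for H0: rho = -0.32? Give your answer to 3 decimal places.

z_r = atanh(-0.631) = -0.743076,  z_0 = atanh(-0.32) = -0.331647
SE = 1/√(n−3) = 1/√6 = 0.408248
z = (z_r − z_0)/SE = (-0.743076 − (-0.331647)) / 0.408248 = -0.411429 / 0.408248 = -1.008

-1.008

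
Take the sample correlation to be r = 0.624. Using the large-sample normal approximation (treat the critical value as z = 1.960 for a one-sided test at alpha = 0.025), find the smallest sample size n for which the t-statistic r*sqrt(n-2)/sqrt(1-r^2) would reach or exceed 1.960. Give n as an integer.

Need r·√(n−2)/√(1−r²) ≥ 1.960
√(n−2) ≥ 1.960·√(1−0.389376) / 0.624 = 1.960·0.781424 / 0.624 = 2.4545
n−2 ≥ 6.0246  ⇒  n ≥ 8.0246
Smallest integer n = 9

9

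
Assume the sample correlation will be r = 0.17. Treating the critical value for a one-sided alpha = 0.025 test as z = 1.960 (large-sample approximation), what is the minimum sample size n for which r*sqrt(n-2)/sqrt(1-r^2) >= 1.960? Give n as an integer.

r√(n−2)/√(1−r²) ≥ 1.960  ⇔  n−2 ≥ (1.960)²·(1−r²)/r²
(1−r²)/r² = (1−0.0289)/0.0289 = 33.6021
n ≥ 2 + 3.8416·33.6021 = 2 + 129.0858 = 131.0858
⌈131.0858⌉ = 132

132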